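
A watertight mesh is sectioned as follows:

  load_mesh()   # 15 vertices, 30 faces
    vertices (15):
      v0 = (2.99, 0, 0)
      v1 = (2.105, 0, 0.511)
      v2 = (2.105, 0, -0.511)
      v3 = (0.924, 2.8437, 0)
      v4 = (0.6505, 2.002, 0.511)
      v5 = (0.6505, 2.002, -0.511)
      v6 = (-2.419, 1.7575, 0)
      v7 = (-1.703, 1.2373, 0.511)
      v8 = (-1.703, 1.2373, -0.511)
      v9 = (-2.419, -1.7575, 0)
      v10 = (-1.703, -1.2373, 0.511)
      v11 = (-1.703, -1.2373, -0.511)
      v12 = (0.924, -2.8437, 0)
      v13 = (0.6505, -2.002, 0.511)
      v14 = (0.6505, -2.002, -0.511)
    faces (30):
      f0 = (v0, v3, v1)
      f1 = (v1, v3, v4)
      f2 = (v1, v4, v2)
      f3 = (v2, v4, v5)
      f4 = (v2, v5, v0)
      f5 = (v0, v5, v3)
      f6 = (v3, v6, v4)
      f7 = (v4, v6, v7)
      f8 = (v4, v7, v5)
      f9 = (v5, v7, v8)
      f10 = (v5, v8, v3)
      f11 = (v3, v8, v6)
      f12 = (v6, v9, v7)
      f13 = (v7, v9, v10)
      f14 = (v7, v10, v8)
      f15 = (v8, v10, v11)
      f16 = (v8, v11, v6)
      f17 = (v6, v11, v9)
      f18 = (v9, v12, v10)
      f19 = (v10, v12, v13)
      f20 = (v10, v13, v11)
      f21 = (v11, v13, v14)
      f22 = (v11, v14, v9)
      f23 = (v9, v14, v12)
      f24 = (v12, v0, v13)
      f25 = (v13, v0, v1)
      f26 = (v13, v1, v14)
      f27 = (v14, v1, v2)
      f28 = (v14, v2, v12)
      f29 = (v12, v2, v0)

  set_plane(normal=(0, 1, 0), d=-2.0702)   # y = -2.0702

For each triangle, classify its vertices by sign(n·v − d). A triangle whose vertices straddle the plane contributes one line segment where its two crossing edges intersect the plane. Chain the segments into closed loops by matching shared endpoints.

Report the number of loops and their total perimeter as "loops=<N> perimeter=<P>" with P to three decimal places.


loops=1 perimeter=6.239

Straddling triangles (6 of 30):
  (v9,v12,v10) [+-+] → (-1.4566, -2.0702, 0)–(-0.340931, -2.0702, 0.246052)  len=1.1425
  (v10,v12,v13) [+-+] → (-0.340931, -2.0702, 0.246052)–(0.672661, -2.0702, 0.469595)  len=1.0379
  (v9,v14,v12) [++-] → (0.672661, -2.0702, -0.469595)–(-1.4566, -2.0702, 0)  len=2.1804
  (v12,v0,v13) [-++] → (1.48596, -2.0702, 0)–(0.672661, -2.0702, 0.469595)  len=0.9391
  (v14,v2,v12) [++-] → (1.24524, -2.0702, -0.138994)–(0.672661, -2.0702, -0.469595)  len=0.6612
  (v12,v2,v0) [-++] → (1.24524, -2.0702, -0.138994)–(1.48596, -2.0702, 0)  len=0.2780

Chained into 1 loop(s):
  loop 1: 6 segments, perimeter = 6.2391
Total perimeter = 6.239


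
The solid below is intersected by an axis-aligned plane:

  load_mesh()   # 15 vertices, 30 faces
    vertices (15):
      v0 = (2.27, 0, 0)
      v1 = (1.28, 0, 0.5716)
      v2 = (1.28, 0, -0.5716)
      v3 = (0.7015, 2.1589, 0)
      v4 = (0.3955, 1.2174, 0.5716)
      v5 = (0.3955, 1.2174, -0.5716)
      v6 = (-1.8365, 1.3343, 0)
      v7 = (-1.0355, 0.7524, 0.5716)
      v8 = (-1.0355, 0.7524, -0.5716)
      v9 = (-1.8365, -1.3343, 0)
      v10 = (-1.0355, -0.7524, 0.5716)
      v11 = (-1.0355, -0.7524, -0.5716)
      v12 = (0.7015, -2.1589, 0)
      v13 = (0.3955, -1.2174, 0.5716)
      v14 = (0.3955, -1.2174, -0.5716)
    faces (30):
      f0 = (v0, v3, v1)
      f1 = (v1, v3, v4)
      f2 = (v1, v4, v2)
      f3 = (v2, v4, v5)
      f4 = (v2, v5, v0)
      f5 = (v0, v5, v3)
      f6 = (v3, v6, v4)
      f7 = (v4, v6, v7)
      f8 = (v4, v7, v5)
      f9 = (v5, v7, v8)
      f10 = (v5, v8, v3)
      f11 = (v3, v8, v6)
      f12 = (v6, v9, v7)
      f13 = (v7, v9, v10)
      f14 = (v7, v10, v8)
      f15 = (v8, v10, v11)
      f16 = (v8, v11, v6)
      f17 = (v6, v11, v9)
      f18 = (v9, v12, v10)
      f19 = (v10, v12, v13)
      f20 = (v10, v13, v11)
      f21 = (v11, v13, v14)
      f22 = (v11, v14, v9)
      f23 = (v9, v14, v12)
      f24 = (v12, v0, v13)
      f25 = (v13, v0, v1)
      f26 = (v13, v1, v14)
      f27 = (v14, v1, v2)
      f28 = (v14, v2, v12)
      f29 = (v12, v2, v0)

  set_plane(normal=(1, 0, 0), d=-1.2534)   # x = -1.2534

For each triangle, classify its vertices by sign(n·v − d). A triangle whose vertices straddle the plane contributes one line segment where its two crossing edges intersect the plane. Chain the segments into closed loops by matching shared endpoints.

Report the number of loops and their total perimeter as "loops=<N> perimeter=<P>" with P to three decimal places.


loops=1 perimeter=6.607

Straddling triangles (10 of 30):
  (v3,v6,v4) [+-+] → (-1.2534, 1.52375, 0)–(-1.2534, 1.30376, 0.149328)  len=0.2659
  (v4,v6,v7) [+-+] → (-1.2534, 1.30376, 0.149328)–(-1.2534, 0.910697, 0.416105)  len=0.4750
  (v3,v8,v6) [++-] → (-1.2534, 0.910697, -0.416105)–(-1.2534, 1.52375, 0)  len=0.7409
  (v6,v9,v7) [--+] → (-1.2534, 0.184745, 0.416105)–(-1.2534, 0.910697, 0.416105)  len=0.7260
  (v7,v9,v10) [+-+] → (-1.2534, 0.184745, 0.416105)–(-1.2534, -0.910697, 0.416105)  len=1.0954
  (v8,v11,v6) [++-] → (-1.2534, -0.184745, -0.416105)–(-1.2534, 0.910697, -0.416105)  len=1.0954
  (v6,v11,v9) [-+-] → (-1.2534, -0.184745, -0.416105)–(-1.2534, -0.910697, -0.416105)  len=0.7260
  (v9,v12,v10) [-++] → (-1.2534, -1.52375, 0)–(-1.2534, -0.910697, 0.416105)  len=0.7409
  (v11,v14,v9) [++-] → (-1.2534, -1.30376, -0.149328)–(-1.2534, -0.910697, -0.416105)  len=0.4750
  (v9,v14,v12) [-++] → (-1.2534, -1.30376, -0.149328)–(-1.2534, -1.52375, 0)  len=0.2659

Chained into 1 loop(s):
  loop 1: 10 segments, perimeter = 6.6065
Total perimeter = 6.607


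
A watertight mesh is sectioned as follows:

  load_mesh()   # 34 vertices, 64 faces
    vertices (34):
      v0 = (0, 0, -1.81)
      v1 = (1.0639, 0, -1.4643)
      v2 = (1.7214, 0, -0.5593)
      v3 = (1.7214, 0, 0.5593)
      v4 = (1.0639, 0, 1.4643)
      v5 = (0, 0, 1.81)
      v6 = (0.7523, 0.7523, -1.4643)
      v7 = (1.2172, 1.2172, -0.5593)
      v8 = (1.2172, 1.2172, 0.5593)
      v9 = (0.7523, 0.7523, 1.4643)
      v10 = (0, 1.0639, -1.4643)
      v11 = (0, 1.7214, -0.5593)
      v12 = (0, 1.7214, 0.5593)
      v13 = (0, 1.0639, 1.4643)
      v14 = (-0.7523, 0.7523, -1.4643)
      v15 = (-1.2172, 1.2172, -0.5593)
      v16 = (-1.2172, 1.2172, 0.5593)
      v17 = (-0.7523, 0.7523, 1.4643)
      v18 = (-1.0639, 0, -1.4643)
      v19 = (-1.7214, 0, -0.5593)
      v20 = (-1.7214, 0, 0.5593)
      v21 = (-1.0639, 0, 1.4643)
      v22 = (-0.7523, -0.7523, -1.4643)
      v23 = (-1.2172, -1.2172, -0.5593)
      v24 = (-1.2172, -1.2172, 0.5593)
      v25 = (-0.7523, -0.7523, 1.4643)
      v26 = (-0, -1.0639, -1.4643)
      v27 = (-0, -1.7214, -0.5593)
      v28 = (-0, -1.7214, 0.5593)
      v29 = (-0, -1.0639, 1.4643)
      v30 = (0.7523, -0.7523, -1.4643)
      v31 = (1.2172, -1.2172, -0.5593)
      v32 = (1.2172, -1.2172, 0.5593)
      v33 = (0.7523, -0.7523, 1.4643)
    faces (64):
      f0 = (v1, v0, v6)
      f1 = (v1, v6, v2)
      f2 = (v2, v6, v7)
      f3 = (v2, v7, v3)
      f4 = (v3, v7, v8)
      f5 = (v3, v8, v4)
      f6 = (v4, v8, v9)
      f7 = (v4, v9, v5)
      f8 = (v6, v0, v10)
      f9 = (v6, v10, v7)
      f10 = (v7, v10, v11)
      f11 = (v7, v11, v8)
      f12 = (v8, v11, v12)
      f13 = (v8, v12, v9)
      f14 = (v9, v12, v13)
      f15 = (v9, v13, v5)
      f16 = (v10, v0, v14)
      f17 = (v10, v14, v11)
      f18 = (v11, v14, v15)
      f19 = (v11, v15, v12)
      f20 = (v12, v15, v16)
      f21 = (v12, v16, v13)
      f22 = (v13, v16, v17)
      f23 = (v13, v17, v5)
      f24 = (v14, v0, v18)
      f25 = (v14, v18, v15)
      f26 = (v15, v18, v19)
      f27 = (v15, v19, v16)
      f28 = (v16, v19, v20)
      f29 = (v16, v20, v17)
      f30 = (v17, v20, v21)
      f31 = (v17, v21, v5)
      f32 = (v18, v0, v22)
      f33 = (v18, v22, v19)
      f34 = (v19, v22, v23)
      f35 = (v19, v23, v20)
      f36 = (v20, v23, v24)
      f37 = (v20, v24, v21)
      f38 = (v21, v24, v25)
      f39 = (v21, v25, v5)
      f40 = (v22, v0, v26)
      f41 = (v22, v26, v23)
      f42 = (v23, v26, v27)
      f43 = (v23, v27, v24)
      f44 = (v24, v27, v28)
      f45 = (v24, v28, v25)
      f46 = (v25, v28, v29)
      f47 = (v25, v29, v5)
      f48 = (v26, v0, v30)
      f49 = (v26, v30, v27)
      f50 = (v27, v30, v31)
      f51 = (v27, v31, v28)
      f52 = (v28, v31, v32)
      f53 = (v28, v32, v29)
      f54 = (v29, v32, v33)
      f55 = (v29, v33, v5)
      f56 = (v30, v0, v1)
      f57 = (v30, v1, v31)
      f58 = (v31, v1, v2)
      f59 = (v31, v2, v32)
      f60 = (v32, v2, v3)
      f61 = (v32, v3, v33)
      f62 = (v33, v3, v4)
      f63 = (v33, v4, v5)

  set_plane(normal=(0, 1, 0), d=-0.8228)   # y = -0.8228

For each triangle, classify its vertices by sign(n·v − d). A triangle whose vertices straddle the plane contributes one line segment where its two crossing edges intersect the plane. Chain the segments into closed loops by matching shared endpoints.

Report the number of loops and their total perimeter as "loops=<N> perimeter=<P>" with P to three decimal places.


loops=1 perimeter=9.491

Straddling triangles (20 of 64):
  (v19,v22,v23) [++-] → (-0.8228, -0.8228, -1.32706)–(-1.38057, -0.8228, -0.5593)  len=0.9490
  (v19,v23,v20) [+-+] → (-1.38057, -0.8228, -0.5593)–(-1.38057, -0.8228, -0.196849)  len=0.3625
  (v20,v23,v24) [+--] → (-1.38057, -0.8228, -0.196849)–(-1.38057, -0.8228, 0.5593)  len=0.7561
  (v20,v24,v21) [+-+] → (-1.38057, -0.8228, 0.5593)–(-1.16753, -0.8228, 0.85254)  len=0.3625
  (v21,v24,v25) [+-+] → (-1.16753, -0.8228, 0.85254)–(-0.8228, -0.8228, 1.32706)  len=0.5865
  (v22,v0,v26) [++-] → (0, -0.8228, -1.54264)–(-0.582091, -0.8228, -1.4643)  len=0.5873
  (v22,v26,v23) [+--] → (-0.582091, -0.8228, -1.4643)–(-0.8228, -0.8228, -1.32706)  len=0.2771
  (v24,v28,v25) [--+] → (-0.697572, -0.8228, 1.39846)–(-0.8228, -0.8228, 1.32706)  len=0.1442
  (v25,v28,v29) [+--] → (-0.697572, -0.8228, 1.39846)–(-0.582091, -0.8228, 1.4643)  len=0.1329
  (v25,v29,v5) [+-+] → (-0.582091, -0.8228, 1.4643)–(0, -0.8228, 1.54264)  len=0.5873
  (v26,v0,v30) [-++] → (0, -0.8228, -1.54264)–(0.582091, -0.8228, -1.4643)  len=0.5873
  (v26,v30,v27) [-+-] → (0.582091, -0.8228, -1.4643)–(0.697572, -0.8228, -1.39846)  len=0.1329
  (v27,v30,v31) [-+-] → (0.697572, -0.8228, -1.39846)–(0.8228, -0.8228, -1.32706)  len=0.1442
  (v29,v32,v33) [--+] → (0.8228, -0.8228, 1.32706)–(0.582091, -0.8228, 1.4643)  len=0.2771
  (v29,v33,v5) [-++] → (0.582091, -0.8228, 1.4643)–(0, -0.8228, 1.54264)  len=0.5873
  (v30,v1,v31) [++-] → (1.16753, -0.8228, -0.85254)–(0.8228, -0.8228, -1.32706)  len=0.5865
  (v31,v1,v2) [-++] → (1.16753, -0.8228, -0.85254)–(1.38057, -0.8228, -0.5593)  len=0.3625
  (v31,v2,v32) [-+-] → (1.38057, -0.8228, -0.5593)–(1.38057, -0.8228, 0.196849)  len=0.7561
  (v32,v2,v3) [-++] → (1.38057, -0.8228, 0.196849)–(1.38057, -0.8228, 0.5593)  len=0.3625
  (v32,v3,v33) [-++] → (1.38057, -0.8228, 0.5593)–(0.8228, -0.8228, 1.32706)  len=0.9490

Chained into 1 loop(s):
  loop 1: 20 segments, perimeter = 9.4908
Total perimeter = 9.491


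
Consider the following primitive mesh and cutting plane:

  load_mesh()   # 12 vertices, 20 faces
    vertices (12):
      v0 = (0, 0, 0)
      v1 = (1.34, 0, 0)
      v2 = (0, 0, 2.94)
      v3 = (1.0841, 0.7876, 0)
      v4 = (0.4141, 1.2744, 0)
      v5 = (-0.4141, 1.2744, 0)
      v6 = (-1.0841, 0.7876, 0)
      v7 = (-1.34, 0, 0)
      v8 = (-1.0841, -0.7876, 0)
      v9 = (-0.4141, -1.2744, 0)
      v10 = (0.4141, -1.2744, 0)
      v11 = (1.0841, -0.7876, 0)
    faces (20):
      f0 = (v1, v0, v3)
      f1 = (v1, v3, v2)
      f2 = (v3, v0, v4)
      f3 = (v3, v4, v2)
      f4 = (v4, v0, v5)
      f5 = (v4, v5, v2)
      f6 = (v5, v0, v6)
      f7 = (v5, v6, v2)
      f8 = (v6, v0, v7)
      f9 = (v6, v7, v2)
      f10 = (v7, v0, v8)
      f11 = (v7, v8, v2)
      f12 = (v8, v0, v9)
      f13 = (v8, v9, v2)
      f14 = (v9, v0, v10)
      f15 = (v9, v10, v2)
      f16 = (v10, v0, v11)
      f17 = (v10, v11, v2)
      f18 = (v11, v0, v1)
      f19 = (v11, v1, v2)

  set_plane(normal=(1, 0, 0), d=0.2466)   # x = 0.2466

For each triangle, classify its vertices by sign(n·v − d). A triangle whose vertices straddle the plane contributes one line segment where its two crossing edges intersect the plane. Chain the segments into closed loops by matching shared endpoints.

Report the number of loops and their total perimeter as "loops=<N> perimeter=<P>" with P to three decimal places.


Straddling triangles (12 of 20):
  (v1,v0,v3) [+-+] → (0.2466, 0, 0)–(0.2466, 0.179155, 0)  len=0.1792
  (v1,v3,v2) [++-] → (0.2466, 0.179155, 2.27124)–(0.2466, 0, 2.39895)  len=0.2200
  (v3,v0,v4) [+-+] → (0.2466, 0.179155, 0)–(0.2466, 0.758916, 0)  len=0.5798
  (v3,v4,v2) [++-] → (0.2466, 0.758916, 1.18921)–(0.2466, 0.179155, 2.27124)  len=1.2276
  (v4,v0,v5) [+--] → (0.2466, 0.758916, 0)–(0.2466, 1.2744, 0)  len=0.5155
  (v4,v5,v2) [+--] → (0.2466, 1.2744, 0)–(0.2466, 0.758916, 1.18921)  len=1.2961
  (v9,v0,v10) [--+] → (0.2466, -0.758916, 0)–(0.2466, -1.2744, 0)  len=0.5155
  (v9,v10,v2) [-+-] → (0.2466, -1.2744, 0)–(0.2466, -0.758916, 1.18921)  len=1.2961
  (v10,v0,v11) [+-+] → (0.2466, -0.758916, 0)–(0.2466, -0.179155, 0)  len=0.5798
  (v10,v11,v2) [++-] → (0.2466, -0.179155, 2.27124)–(0.2466, -0.758916, 1.18921)  len=1.2276
  (v11,v0,v1) [+-+] → (0.2466, -0.179155, 0)–(0.2466, 0, 0)  len=0.1792
  (v11,v1,v2) [++-] → (0.2466, 0, 2.39895)–(0.2466, -0.179155, 2.27124)  len=0.2200

Chained into 1 loop(s):
  loop 1: 12 segments, perimeter = 8.0362
Total perimeter = 8.036

loops=1 perimeter=8.036


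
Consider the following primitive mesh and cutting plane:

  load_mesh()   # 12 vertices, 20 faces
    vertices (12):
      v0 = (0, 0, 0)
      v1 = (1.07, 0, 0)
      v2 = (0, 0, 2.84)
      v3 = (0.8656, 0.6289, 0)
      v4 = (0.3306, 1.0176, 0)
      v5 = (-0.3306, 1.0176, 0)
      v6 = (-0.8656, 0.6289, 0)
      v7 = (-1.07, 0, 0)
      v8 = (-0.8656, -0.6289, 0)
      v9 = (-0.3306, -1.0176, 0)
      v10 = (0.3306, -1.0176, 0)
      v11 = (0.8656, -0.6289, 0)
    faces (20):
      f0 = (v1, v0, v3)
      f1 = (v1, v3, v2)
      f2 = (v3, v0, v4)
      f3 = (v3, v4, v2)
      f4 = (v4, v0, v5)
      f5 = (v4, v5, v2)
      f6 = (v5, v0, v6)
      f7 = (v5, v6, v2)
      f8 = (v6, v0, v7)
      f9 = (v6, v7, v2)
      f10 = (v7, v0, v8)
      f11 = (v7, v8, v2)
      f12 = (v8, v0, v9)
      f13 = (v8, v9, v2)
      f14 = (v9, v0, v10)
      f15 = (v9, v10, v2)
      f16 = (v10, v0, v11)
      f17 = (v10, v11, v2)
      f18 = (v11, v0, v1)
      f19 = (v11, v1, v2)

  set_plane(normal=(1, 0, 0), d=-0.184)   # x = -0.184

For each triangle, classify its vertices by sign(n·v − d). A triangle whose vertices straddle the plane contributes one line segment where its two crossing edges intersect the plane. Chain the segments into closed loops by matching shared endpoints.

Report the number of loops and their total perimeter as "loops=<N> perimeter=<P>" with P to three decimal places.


Straddling triangles (12 of 20):
  (v4,v0,v5) [++-] → (-0.184, 0.566359, 0)–(-0.184, 1.0176, 0)  len=0.4512
  (v4,v5,v2) [+-+] → (-0.184, 1.0176, 0)–(-0.184, 0.566359, 1.25936)  len=1.3378
  (v5,v0,v6) [-+-] → (-0.184, 0.566359, 0)–(-0.184, 0.133685, 0)  len=0.4327
  (v5,v6,v2) [--+] → (-0.184, 0.133685, 2.2363)–(-0.184, 0.566359, 1.25936)  len=1.0685
  (v6,v0,v7) [-+-] → (-0.184, 0.133685, 0)–(-0.184, 0, 0)  len=0.1337
  (v6,v7,v2) [--+] → (-0.184, 0, 2.35163)–(-0.184, 0.133685, 2.2363)  len=0.1766
  (v7,v0,v8) [-+-] → (-0.184, 0, 0)–(-0.184, -0.133685, 0)  len=0.1337
  (v7,v8,v2) [--+] → (-0.184, -0.133685, 2.2363)–(-0.184, 0, 2.35163)  len=0.1766
  (v8,v0,v9) [-+-] → (-0.184, -0.133685, 0)–(-0.184, -0.566359, 0)  len=0.4327
  (v8,v9,v2) [--+] → (-0.184, -0.566359, 1.25936)–(-0.184, -0.133685, 2.2363)  len=1.0685
  (v9,v0,v10) [-++] → (-0.184, -0.566359, 0)–(-0.184, -1.0176, 0)  len=0.4512
  (v9,v10,v2) [-++] → (-0.184, -1.0176, 0)–(-0.184, -0.566359, 1.25936)  len=1.3378

Chained into 1 loop(s):
  loop 1: 12 segments, perimeter = 7.2008
Total perimeter = 7.201

loops=1 perimeter=7.201


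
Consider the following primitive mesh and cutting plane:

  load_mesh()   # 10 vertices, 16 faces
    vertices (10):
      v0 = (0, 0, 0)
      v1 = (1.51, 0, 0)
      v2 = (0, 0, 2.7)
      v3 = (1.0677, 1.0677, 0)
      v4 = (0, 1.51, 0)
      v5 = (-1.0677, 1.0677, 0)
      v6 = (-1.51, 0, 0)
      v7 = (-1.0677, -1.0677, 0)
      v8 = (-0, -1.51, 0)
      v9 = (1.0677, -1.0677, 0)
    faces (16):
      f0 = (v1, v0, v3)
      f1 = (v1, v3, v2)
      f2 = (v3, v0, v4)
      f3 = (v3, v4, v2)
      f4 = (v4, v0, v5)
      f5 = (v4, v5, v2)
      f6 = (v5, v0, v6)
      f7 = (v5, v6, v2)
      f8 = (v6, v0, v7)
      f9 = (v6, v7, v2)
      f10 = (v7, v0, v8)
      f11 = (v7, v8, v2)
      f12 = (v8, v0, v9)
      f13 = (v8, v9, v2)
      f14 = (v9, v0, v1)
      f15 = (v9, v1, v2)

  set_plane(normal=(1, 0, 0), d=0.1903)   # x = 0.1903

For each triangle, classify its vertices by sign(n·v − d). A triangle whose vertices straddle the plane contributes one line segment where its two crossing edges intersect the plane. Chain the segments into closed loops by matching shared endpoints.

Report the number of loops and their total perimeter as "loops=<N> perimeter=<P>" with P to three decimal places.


loops=1 perimeter=8.420

Straddling triangles (8 of 16):
  (v1,v0,v3) [+-+] → (0.1903, 0, 0)–(0.1903, 0.1903, 0)  len=0.1903
  (v1,v3,v2) [++-] → (0.1903, 0.1903, 2.21877)–(0.1903, 0, 2.35973)  len=0.2368
  (v3,v0,v4) [+--] → (0.1903, 0.1903, 0)–(0.1903, 1.43117, 0)  len=1.2409
  (v3,v4,v2) [+--] → (0.1903, 1.43117, 0)–(0.1903, 0.1903, 2.21877)  len=2.5422
  (v8,v0,v9) [--+] → (0.1903, -0.1903, 0)–(0.1903, -1.43117, 0)  len=1.2409
  (v8,v9,v2) [-+-] → (0.1903, -1.43117, 0)–(0.1903, -0.1903, 2.21877)  len=2.5422
  (v9,v0,v1) [+-+] → (0.1903, -0.1903, 0)–(0.1903, 0, 0)  len=0.1903
  (v9,v1,v2) [++-] → (0.1903, 0, 2.35973)–(0.1903, -0.1903, 2.21877)  len=0.2368

Chained into 1 loop(s):
  loop 1: 8 segments, perimeter = 8.4203
Total perimeter = 8.420


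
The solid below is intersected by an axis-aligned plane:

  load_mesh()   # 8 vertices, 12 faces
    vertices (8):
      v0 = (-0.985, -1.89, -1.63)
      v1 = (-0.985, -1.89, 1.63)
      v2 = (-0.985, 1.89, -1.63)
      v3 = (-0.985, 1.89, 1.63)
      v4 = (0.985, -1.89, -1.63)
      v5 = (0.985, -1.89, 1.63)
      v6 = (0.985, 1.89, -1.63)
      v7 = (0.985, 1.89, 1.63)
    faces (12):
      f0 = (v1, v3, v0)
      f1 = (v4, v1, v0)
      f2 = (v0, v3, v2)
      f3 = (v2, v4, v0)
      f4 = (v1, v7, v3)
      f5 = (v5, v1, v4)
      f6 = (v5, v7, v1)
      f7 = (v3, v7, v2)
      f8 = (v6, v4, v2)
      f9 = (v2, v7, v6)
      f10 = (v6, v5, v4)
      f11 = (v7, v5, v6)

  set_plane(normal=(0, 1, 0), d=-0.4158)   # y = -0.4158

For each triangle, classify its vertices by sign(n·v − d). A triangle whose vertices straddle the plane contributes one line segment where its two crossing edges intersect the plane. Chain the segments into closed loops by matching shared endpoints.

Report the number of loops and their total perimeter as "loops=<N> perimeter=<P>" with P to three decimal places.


Straddling triangles (8 of 12):
  (v1,v3,v0) [-+-] → (-0.985, -0.4158, 1.63)–(-0.985, -0.4158, -0.3586)  len=1.9886
  (v0,v3,v2) [-++] → (-0.985, -0.4158, -0.3586)–(-0.985, -0.4158, -1.63)  len=1.2714
  (v2,v4,v0) [+--] → (0.2167, -0.4158, -1.63)–(-0.985, -0.4158, -1.63)  len=1.2017
  (v1,v7,v3) [-++] → (-0.2167, -0.4158, 1.63)–(-0.985, -0.4158, 1.63)  len=0.7683
  (v5,v7,v1) [-+-] → (0.985, -0.4158, 1.63)–(-0.2167, -0.4158, 1.63)  len=1.2017
  (v6,v4,v2) [+-+] → (0.985, -0.4158, -1.63)–(0.2167, -0.4158, -1.63)  len=0.7683
  (v6,v5,v4) [+--] → (0.985, -0.4158, 0.3586)–(0.985, -0.4158, -1.63)  len=1.9886
  (v7,v5,v6) [+-+] → (0.985, -0.4158, 1.63)–(0.985, -0.4158, 0.3586)  len=1.2714

Chained into 1 loop(s):
  loop 1: 8 segments, perimeter = 10.4600
Total perimeter = 10.460

loops=1 perimeter=10.460


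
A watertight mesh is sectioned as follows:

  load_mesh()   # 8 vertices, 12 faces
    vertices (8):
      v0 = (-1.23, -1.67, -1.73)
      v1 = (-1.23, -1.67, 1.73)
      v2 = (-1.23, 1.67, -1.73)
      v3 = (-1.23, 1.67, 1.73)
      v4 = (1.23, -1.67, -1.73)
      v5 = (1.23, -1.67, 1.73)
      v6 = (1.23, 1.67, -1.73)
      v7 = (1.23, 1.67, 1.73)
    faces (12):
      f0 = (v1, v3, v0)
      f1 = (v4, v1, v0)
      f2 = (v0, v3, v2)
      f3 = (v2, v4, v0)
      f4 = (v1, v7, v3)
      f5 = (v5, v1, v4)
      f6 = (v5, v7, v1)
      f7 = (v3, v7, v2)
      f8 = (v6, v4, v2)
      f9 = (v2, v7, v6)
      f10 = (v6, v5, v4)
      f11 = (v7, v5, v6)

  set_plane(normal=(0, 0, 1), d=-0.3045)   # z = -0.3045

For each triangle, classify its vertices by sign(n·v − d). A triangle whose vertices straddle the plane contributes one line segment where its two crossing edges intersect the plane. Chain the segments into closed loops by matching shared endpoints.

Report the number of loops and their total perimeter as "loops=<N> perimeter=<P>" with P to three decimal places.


Straddling triangles (8 of 12):
  (v1,v3,v0) [++-] → (-1.23, -0.293939, -0.3045)–(-1.23, -1.67, -0.3045)  len=1.3761
  (v4,v1,v0) [-+-] → (0.216494, -1.67, -0.3045)–(-1.23, -1.67, -0.3045)  len=1.4465
  (v0,v3,v2) [-+-] → (-1.23, -0.293939, -0.3045)–(-1.23, 1.67, -0.3045)  len=1.9639
  (v5,v1,v4) [++-] → (0.216494, -1.67, -0.3045)–(1.23, -1.67, -0.3045)  len=1.0135
  (v3,v7,v2) [++-] → (-0.216494, 1.67, -0.3045)–(-1.23, 1.67, -0.3045)  len=1.0135
  (v2,v7,v6) [-+-] → (-0.216494, 1.67, -0.3045)–(1.23, 1.67, -0.3045)  len=1.4465
  (v6,v5,v4) [-+-] → (1.23, 0.293939, -0.3045)–(1.23, -1.67, -0.3045)  len=1.9639
  (v7,v5,v6) [++-] → (1.23, 0.293939, -0.3045)–(1.23, 1.67, -0.3045)  len=1.3761

Chained into 1 loop(s):
  loop 1: 8 segments, perimeter = 11.6000
Total perimeter = 11.600

loops=1 perimeter=11.600


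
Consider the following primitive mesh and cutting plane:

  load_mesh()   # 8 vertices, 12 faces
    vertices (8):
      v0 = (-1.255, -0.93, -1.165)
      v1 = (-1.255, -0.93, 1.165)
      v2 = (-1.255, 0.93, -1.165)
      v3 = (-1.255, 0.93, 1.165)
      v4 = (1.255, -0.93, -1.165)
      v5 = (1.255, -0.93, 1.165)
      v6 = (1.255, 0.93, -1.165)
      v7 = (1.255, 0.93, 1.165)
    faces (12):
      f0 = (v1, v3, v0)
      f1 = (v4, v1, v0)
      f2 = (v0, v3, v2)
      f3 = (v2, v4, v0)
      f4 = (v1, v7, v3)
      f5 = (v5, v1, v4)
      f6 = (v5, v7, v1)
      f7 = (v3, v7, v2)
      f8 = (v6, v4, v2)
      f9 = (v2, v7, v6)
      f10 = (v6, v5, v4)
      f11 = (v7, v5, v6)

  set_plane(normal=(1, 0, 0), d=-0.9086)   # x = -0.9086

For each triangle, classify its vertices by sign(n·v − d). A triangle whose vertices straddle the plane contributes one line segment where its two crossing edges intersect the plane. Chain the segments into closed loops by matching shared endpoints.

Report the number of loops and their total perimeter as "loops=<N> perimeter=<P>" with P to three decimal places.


loops=1 perimeter=8.380

Straddling triangles (8 of 12):
  (v4,v1,v0) [+--] → (-0.9086, -0.93, 0.843441)–(-0.9086, -0.93, -1.165)  len=2.0084
  (v2,v4,v0) [-+-] → (-0.9086, 0.673305, -1.165)–(-0.9086, -0.93, -1.165)  len=1.6033
  (v1,v7,v3) [-+-] → (-0.9086, -0.673305, 1.165)–(-0.9086, 0.93, 1.165)  len=1.6033
  (v5,v1,v4) [+-+] → (-0.9086, -0.93, 1.165)–(-0.9086, -0.93, 0.843441)  len=0.3216
  (v5,v7,v1) [++-] → (-0.9086, -0.673305, 1.165)–(-0.9086, -0.93, 1.165)  len=0.2567
  (v3,v7,v2) [-+-] → (-0.9086, 0.93, 1.165)–(-0.9086, 0.93, -0.843441)  len=2.0084
  (v6,v4,v2) [++-] → (-0.9086, 0.673305, -1.165)–(-0.9086, 0.93, -1.165)  len=0.2567
  (v2,v7,v6) [-++] → (-0.9086, 0.93, -0.843441)–(-0.9086, 0.93, -1.165)  len=0.3216

Chained into 1 loop(s):
  loop 1: 8 segments, perimeter = 8.3800
Total perimeter = 8.380


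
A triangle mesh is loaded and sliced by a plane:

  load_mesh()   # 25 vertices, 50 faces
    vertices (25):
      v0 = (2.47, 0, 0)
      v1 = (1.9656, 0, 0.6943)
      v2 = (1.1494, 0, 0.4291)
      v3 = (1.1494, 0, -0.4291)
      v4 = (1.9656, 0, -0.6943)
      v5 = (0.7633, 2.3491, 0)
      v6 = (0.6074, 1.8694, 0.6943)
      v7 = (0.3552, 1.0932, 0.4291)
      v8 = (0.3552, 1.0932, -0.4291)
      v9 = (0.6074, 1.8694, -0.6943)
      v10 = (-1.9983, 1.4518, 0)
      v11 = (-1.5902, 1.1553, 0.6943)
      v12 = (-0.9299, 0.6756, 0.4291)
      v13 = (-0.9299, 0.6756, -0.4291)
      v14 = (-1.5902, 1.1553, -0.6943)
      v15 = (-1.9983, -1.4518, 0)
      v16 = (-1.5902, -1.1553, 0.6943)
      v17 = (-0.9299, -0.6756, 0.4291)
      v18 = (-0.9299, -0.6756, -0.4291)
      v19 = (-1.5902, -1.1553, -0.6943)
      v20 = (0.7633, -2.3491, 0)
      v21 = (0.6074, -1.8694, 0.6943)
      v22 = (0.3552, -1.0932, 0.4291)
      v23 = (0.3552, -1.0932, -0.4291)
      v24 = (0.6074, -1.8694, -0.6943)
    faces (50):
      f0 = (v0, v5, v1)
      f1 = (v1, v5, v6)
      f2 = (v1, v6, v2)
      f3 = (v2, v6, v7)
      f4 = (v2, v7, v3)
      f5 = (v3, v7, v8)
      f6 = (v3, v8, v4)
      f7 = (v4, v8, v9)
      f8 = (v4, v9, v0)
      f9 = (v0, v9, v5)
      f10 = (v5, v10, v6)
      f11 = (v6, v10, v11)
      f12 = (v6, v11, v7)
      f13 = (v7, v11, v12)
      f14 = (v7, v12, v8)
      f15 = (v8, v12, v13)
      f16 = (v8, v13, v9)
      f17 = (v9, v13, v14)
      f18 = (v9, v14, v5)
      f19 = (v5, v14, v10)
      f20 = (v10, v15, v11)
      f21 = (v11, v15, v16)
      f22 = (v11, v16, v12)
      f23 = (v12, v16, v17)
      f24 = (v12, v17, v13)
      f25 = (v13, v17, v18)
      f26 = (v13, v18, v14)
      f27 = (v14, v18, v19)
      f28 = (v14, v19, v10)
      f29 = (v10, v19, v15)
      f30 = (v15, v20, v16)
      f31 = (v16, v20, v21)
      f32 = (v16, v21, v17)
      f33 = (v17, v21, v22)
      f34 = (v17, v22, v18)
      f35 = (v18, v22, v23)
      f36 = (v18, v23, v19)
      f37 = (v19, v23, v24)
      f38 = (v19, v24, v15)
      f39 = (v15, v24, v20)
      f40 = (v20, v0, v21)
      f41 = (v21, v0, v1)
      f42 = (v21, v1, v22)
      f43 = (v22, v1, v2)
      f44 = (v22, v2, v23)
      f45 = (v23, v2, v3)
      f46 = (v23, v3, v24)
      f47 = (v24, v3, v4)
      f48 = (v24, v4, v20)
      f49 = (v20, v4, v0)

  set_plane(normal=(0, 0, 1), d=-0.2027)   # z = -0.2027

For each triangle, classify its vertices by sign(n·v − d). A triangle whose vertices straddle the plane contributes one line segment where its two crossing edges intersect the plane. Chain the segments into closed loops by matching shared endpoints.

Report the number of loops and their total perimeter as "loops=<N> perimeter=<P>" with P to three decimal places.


loops=2 perimeter=20.409

Straddling triangles (20 of 50):
  (v2,v7,v3) [++-] → (0.939884, 0.288395, -0.2027)–(1.1494, 0, -0.2027)  len=0.3565
  (v3,v7,v8) [-+-] → (0.939884, 0.288395, -0.2027)–(0.3552, 1.0932, -0.2027)  len=0.9948
  (v4,v9,v0) [--+] → (1.92622, 0.545769, -0.2027)–(2.32274, 0, -0.2027)  len=0.6746
  (v0,v9,v5) [+-+] → (1.92622, 0.545769, -0.2027)–(0.717785, 2.20905, -0.2027)  len=2.0559
  (v7,v12,v8) [++-] → (0.0161804, 0.983034, -0.2027)–(0.3552, 1.0932, -0.2027)  len=0.3565
  (v8,v12,v13) [-+-] → (0.0161804, 0.983034, -0.2027)–(-0.9299, 0.6756, -0.2027)  len=0.9948
  (v9,v14,v5) [--+] → (0.0761987, 2.00057, -0.2027)–(0.717785, 2.20905, -0.2027)  len=0.6746
  (v5,v14,v10) [+-+] → (0.0761987, 2.00057, -0.2027)–(-1.87916, 1.36524, -0.2027)  len=2.0560
  (v12,v17,v13) [++-] → (-0.9299, 0.319143, -0.2027)–(-0.9299, 0.6756, -0.2027)  len=0.3565
  (v13,v17,v18) [-+-] → (-0.9299, 0.319143, -0.2027)–(-0.9299, -0.6756, -0.2027)  len=0.9947
  (v14,v19,v10) [--+] → (-1.87916, 0.69066, -0.2027)–(-1.87916, 1.36524, -0.2027)  len=0.6746
  (v10,v19,v15) [+-+] → (-1.87916, 0.69066, -0.2027)–(-1.87916, -1.36524, -0.2027)  len=2.0559
  (v17,v22,v18) [++-] → (-0.59088, -0.785766, -0.2027)–(-0.9299, -0.6756, -0.2027)  len=0.3565
  (v18,v22,v23) [-+-] → (-0.59088, -0.785766, -0.2027)–(0.3552, -1.0932, -0.2027)  len=0.9948
  (v19,v24,v15) [--+] → (-1.23757, -1.57372, -0.2027)–(-1.87916, -1.36524, -0.2027)  len=0.6746
  (v15,v24,v20) [+-+] → (-1.23757, -1.57372, -0.2027)–(0.717785, -2.20905, -0.2027)  len=2.0560
  (v22,v2,v23) [++-] → (0.564716, -0.804805, -0.2027)–(0.3552, -1.0932, -0.2027)  len=0.3565
  (v23,v2,v3) [-+-] → (0.564716, -0.804805, -0.2027)–(1.1494, 0, -0.2027)  len=0.9948
  (v24,v4,v20) [--+] → (1.11431, -1.66328, -0.2027)–(0.717785, -2.20905, -0.2027)  len=0.6746
  (v20,v4,v0) [+-+] → (1.11431, -1.66328, -0.2027)–(2.32274, 0, -0.2027)  len=2.0559

Chained into 2 loop(s):
  loop 1: 10 segments, perimeter = 6.7562
  loop 2: 10 segments, perimeter = 13.6527
Total perimeter = 20.409


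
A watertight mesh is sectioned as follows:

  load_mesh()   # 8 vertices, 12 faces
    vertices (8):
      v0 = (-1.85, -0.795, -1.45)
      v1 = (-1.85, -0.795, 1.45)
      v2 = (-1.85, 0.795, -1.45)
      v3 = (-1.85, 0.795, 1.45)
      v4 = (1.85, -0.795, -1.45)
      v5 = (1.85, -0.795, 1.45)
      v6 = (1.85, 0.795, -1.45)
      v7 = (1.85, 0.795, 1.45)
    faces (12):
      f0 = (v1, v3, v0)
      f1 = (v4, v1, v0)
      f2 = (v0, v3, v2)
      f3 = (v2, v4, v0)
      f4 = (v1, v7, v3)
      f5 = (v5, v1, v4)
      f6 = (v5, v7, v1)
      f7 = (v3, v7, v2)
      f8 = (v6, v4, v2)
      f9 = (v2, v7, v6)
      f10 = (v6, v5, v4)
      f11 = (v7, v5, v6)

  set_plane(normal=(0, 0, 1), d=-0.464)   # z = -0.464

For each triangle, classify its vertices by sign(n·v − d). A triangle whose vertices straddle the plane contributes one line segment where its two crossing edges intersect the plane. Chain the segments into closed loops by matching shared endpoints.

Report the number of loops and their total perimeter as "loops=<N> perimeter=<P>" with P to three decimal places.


Straddling triangles (8 of 12):
  (v1,v3,v0) [++-] → (-1.85, -0.2544, -0.464)–(-1.85, -0.795, -0.464)  len=0.5406
  (v4,v1,v0) [-+-] → (0.592, -0.795, -0.464)–(-1.85, -0.795, -0.464)  len=2.4420
  (v0,v3,v2) [-+-] → (-1.85, -0.2544, -0.464)–(-1.85, 0.795, -0.464)  len=1.0494
  (v5,v1,v4) [++-] → (0.592, -0.795, -0.464)–(1.85, -0.795, -0.464)  len=1.2580
  (v3,v7,v2) [++-] → (-0.592, 0.795, -0.464)–(-1.85, 0.795, -0.464)  len=1.2580
  (v2,v7,v6) [-+-] → (-0.592, 0.795, -0.464)–(1.85, 0.795, -0.464)  len=2.4420
  (v6,v5,v4) [-+-] → (1.85, 0.2544, -0.464)–(1.85, -0.795, -0.464)  len=1.0494
  (v7,v5,v6) [++-] → (1.85, 0.2544, -0.464)–(1.85, 0.795, -0.464)  len=0.5406

Chained into 1 loop(s):
  loop 1: 8 segments, perimeter = 10.5800
Total perimeter = 10.580

loops=1 perimeter=10.580


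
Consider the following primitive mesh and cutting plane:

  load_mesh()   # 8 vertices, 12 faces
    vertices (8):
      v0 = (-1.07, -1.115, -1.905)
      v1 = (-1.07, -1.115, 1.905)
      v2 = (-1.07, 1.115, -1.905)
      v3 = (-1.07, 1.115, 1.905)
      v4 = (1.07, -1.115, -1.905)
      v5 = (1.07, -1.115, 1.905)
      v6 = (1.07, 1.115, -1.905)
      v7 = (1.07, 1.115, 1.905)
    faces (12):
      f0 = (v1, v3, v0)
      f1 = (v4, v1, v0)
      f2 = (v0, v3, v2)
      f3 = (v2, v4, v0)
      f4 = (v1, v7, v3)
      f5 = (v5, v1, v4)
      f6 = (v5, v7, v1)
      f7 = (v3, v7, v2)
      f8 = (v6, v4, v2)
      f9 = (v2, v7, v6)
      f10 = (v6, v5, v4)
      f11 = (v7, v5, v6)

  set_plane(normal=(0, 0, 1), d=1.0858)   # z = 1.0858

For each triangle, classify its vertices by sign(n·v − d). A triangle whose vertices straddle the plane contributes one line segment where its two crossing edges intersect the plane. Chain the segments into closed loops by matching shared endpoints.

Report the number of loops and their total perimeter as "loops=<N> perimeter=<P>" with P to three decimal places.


Straddling triangles (8 of 12):
  (v1,v3,v0) [++-] → (-1.07, 0.635521, 1.0858)–(-1.07, -1.115, 1.0858)  len=1.7505
  (v4,v1,v0) [-+-] → (-0.609872, -1.115, 1.0858)–(-1.07, -1.115, 1.0858)  len=0.4601
  (v0,v3,v2) [-+-] → (-1.07, 0.635521, 1.0858)–(-1.07, 1.115, 1.0858)  len=0.4795
  (v5,v1,v4) [++-] → (-0.609872, -1.115, 1.0858)–(1.07, -1.115, 1.0858)  len=1.6799
  (v3,v7,v2) [++-] → (0.609872, 1.115, 1.0858)–(-1.07, 1.115, 1.0858)  len=1.6799
  (v2,v7,v6) [-+-] → (0.609872, 1.115, 1.0858)–(1.07, 1.115, 1.0858)  len=0.4601
  (v6,v5,v4) [-+-] → (1.07, -0.635521, 1.0858)–(1.07, -1.115, 1.0858)  len=0.4795
  (v7,v5,v6) [++-] → (1.07, -0.635521, 1.0858)–(1.07, 1.115, 1.0858)  len=1.7505

Chained into 1 loop(s):
  loop 1: 8 segments, perimeter = 8.7400
Total perimeter = 8.740

loops=1 perimeter=8.740


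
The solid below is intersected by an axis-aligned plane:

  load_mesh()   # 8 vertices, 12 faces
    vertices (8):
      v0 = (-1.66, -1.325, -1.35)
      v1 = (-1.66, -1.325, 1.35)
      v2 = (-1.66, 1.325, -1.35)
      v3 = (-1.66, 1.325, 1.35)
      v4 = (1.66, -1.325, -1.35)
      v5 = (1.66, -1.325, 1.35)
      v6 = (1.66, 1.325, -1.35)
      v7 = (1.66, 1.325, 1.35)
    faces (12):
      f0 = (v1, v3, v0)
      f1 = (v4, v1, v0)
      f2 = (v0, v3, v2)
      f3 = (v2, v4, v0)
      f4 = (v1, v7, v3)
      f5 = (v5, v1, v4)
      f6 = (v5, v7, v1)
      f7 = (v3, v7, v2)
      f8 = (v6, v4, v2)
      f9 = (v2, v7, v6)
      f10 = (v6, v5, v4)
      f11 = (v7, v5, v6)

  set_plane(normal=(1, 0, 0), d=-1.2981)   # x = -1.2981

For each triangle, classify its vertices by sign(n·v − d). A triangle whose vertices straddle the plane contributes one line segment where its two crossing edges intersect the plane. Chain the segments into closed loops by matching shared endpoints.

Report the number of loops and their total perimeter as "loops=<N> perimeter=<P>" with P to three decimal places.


loops=1 perimeter=10.700

Straddling triangles (8 of 12):
  (v4,v1,v0) [+--] → (-1.2981, -1.325, 1.05568)–(-1.2981, -1.325, -1.35)  len=2.4057
  (v2,v4,v0) [-+-] → (-1.2981, 1.03613, -1.35)–(-1.2981, -1.325, -1.35)  len=2.3611
  (v1,v7,v3) [-+-] → (-1.2981, -1.03613, 1.35)–(-1.2981, 1.325, 1.35)  len=2.3611
  (v5,v1,v4) [+-+] → (-1.2981, -1.325, 1.35)–(-1.2981, -1.325, 1.05568)  len=0.2943
  (v5,v7,v1) [++-] → (-1.2981, -1.03613, 1.35)–(-1.2981, -1.325, 1.35)  len=0.2889
  (v3,v7,v2) [-+-] → (-1.2981, 1.325, 1.35)–(-1.2981, 1.325, -1.05568)  len=2.4057
  (v6,v4,v2) [++-] → (-1.2981, 1.03613, -1.35)–(-1.2981, 1.325, -1.35)  len=0.2889
  (v2,v7,v6) [-++] → (-1.2981, 1.325, -1.05568)–(-1.2981, 1.325, -1.35)  len=0.2943

Chained into 1 loop(s):
  loop 1: 8 segments, perimeter = 10.7000
Total perimeter = 10.700


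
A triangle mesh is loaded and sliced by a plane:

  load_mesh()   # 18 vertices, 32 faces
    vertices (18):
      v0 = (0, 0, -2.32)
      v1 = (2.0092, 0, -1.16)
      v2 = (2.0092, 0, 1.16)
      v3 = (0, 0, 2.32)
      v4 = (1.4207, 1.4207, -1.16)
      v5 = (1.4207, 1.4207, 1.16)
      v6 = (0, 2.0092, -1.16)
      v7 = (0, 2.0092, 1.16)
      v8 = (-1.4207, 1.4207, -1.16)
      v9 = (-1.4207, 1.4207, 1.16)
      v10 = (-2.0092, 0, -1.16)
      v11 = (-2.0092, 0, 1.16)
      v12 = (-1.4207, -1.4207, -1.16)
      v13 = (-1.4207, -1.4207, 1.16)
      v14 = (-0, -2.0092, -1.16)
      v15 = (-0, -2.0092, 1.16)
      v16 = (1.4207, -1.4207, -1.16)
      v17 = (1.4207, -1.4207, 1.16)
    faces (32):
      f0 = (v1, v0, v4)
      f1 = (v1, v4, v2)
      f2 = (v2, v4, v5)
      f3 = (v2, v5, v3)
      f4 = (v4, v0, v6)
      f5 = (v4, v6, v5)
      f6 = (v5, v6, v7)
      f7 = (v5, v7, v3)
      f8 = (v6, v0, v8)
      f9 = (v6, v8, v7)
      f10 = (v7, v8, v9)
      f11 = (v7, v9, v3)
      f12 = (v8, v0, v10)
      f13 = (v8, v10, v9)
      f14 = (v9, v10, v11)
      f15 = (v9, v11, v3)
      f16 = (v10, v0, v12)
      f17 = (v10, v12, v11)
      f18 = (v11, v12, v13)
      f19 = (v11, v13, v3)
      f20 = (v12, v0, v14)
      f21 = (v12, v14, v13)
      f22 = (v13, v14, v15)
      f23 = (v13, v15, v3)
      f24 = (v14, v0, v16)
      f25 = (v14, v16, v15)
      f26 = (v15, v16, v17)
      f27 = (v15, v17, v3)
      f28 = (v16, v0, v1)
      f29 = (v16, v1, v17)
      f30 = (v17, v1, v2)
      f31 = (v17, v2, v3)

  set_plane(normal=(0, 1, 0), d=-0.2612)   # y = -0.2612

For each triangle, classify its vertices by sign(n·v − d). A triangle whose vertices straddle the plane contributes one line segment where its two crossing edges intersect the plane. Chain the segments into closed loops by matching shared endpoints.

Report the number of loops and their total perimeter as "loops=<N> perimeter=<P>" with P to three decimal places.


Straddling triangles (12 of 32):
  (v10,v0,v12) [++-] → (-0.2612, -0.2612, -2.10673)–(-1.901, -0.2612, -1.16)  len=1.8935
  (v10,v12,v11) [+-+] → (-1.901, -0.2612, -1.16)–(-1.901, -0.2612, 0.733461)  len=1.8935
  (v11,v12,v13) [+--] → (-1.901, -0.2612, 0.733461)–(-1.901, -0.2612, 1.16)  len=0.4265
  (v11,v13,v3) [+-+] → (-1.901, -0.2612, 1.16)–(-0.2612, -0.2612, 2.10673)  len=1.8935
  (v12,v0,v14) [-+-] → (-0.2612, -0.2612, -2.10673)–(0, -0.2612, -2.1692)  len=0.2686
  (v13,v15,v3) [--+] → (0, -0.2612, 2.1692)–(-0.2612, -0.2612, 2.10673)  len=0.2686
  (v14,v0,v16) [-+-] → (0, -0.2612, -2.1692)–(0.2612, -0.2612, -2.10673)  len=0.2686
  (v15,v17,v3) [--+] → (0.2612, -0.2612, 2.10673)–(0, -0.2612, 2.1692)  len=0.2686
  (v16,v0,v1) [-++] → (0.2612, -0.2612, -2.10673)–(1.901, -0.2612, -1.16)  len=1.8935
  (v16,v1,v17) [-+-] → (1.901, -0.2612, -1.16)–(1.901, -0.2612, -0.733461)  len=0.4265
  (v17,v1,v2) [-++] → (1.901, -0.2612, -0.733461)–(1.901, -0.2612, 1.16)  len=1.8935
  (v17,v2,v3) [-++] → (1.901, -0.2612, 1.16)–(0.2612, -0.2612, 2.10673)  len=1.8935

Chained into 1 loop(s):
  loop 1: 12 segments, perimeter = 13.2882
Total perimeter = 13.288

loops=1 perimeter=13.288


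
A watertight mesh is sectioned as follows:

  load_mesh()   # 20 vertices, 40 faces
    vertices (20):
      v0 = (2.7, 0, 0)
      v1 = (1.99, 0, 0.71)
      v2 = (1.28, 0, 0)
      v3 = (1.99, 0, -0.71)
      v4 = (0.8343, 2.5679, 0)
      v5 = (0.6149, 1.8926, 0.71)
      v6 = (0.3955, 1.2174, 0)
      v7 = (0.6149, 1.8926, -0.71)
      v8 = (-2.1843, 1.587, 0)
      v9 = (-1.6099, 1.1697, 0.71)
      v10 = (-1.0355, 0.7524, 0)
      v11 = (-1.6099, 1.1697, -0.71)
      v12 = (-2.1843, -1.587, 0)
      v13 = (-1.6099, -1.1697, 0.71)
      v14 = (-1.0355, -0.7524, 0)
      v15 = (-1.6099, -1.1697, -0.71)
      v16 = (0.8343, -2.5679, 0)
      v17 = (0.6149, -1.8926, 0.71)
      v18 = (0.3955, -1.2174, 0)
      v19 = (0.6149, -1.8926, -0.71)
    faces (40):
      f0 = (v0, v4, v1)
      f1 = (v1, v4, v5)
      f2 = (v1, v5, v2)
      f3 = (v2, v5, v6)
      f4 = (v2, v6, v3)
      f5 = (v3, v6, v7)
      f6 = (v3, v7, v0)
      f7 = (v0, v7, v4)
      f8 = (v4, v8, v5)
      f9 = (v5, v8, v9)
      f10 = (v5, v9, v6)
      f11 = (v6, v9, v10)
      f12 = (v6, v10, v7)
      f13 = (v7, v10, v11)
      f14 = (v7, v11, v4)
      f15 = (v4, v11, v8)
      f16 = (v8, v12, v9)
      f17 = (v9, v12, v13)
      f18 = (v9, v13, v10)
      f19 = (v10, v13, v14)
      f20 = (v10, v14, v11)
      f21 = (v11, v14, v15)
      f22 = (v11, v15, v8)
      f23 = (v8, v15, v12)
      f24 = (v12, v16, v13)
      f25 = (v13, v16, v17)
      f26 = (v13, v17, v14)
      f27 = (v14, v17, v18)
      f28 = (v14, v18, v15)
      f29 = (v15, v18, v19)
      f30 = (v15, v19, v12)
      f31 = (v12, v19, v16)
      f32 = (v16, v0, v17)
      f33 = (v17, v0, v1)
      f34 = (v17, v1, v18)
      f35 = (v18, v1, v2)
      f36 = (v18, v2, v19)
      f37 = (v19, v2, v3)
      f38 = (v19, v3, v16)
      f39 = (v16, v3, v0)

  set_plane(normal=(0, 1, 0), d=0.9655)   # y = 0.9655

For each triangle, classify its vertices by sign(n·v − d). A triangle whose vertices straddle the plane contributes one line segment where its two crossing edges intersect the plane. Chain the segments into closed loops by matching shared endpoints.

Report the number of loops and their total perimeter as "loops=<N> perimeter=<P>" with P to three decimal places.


loops=2 perimeter=8.769

Straddling triangles (18 of 40):
  (v0,v4,v1) [-+-] → (1.99852, 0.9655, 0)–(1.55547, 0.9655, 0.443048)  len=0.6266
  (v1,v4,v5) [-++] → (1.55547, 0.9655, 0.443048)–(1.2885, 0.9655, 0.71)  len=0.3775
  (v1,v5,v2) [-+-] → (1.2885, 0.9655, 0.71)–(0.940703, 0.9655, 0.362203)  len=0.4919
  (v2,v5,v6) [-++] → (0.940703, 0.9655, 0.362203)–(0.578518, 0.9655, 0)  len=0.5122
  (v2,v6,v3) [-+-] → (0.578518, 0.9655, 0)–(0.725428, 0.9655, -0.146911)  len=0.2078
  (v3,v6,v7) [-++] → (0.725428, 0.9655, -0.146911)–(1.2885, 0.9655, -0.71)  len=0.7963
  (v3,v7,v0) [-+-] → (1.2885, 0.9655, -0.71)–(1.6363, 0.9655, -0.362203)  len=0.4919
  (v0,v7,v4) [-++] → (1.6363, 0.9655, -0.362203)–(1.99852, 0.9655, 0)  len=0.5122
  (v6,v9,v10) [++-] → (-1.32883, 0.9655, 0.362571)–(-0.379702, 0.9655, 0)  len=1.0160
  (v6,v10,v7) [+-+] → (-0.379702, 0.9655, 0)–(-0.727045, 0.9655, -0.132697)  len=0.3718
  (v7,v10,v11) [+-+] → (-0.727045, 0.9655, -0.132697)–(-1.32883, 0.9655, -0.362571)  len=0.6442
  (v8,v12,v9) [+-+] → (-2.1843, 0.9655, 0)–(-1.65245, 0.9655, 0.657407)  len=0.8456
  (v9,v12,v13) [+--] → (-1.65245, 0.9655, 0.657407)–(-1.6099, 0.9655, 0.71)  len=0.0676
  (v9,v13,v10) [+--] → (-1.6099, 0.9655, 0.71)–(-1.32883, 0.9655, 0.362571)  len=0.4469
  (v10,v14,v11) [--+] → (-1.54888, 0.9655, -0.634571)–(-1.32883, 0.9655, -0.362571)  len=0.3499
  (v11,v14,v15) [+--] → (-1.54888, 0.9655, -0.634571)–(-1.6099, 0.9655, -0.71)  len=0.0970
  (v11,v15,v8) [+-+] → (-1.6099, 0.9655, -0.71)–(-2.0548, 0.9655, -0.16007)  len=0.7074
  (v8,v15,v12) [+--] → (-2.0548, 0.9655, -0.16007)–(-2.1843, 0.9655, 0)  len=0.2059

Chained into 2 loop(s):
  loop 1: 8 segments, perimeter = 4.0164
  loop 2: 10 segments, perimeter = 4.7523
Total perimeter = 8.769
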